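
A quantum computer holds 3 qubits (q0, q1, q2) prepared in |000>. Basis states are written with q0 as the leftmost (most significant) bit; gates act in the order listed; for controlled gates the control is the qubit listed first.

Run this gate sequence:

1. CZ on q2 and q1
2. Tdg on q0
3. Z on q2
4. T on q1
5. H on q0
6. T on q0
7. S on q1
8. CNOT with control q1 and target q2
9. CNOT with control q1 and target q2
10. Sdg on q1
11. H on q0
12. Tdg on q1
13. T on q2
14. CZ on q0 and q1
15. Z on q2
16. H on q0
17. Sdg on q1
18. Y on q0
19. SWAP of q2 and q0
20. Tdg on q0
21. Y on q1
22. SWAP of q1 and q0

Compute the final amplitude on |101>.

The amplitude on |101> is -sqrt(2)/2.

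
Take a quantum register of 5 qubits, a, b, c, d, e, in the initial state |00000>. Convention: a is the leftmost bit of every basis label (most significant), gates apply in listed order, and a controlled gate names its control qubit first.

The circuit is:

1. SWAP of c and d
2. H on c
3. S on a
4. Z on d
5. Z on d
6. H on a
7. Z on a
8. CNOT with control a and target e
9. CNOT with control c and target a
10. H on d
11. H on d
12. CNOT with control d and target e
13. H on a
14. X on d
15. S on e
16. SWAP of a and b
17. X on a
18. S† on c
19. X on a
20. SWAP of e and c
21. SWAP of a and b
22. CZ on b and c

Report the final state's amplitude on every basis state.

After the circuit, the state carries amplitude sqrt(2)/4 on |00010>, -sqrt(2)*I/4 on |00011>, -sqrt(2)*I/4 on |00110>, -sqrt(2)/4 on |00111>, sqrt(2)/4 on |10010>, sqrt(2)*I/4 on |10011>, sqrt(2)*I/4 on |10110>, -sqrt(2)/4 on |10111>, and 0 on every other basis state.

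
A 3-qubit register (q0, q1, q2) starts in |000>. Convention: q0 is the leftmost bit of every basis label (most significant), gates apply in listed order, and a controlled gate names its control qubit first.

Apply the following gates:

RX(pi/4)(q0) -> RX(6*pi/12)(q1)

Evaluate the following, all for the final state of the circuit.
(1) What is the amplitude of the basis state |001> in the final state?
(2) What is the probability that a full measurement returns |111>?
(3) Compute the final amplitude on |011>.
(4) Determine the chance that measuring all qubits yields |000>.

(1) The amplitude on |001> is 0.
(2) A full measurement returns |111> with probability 0.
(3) The final state's coefficient on |011> equals 0.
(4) The probability of measuring |000> is sqrt(2)/8 + 1/4.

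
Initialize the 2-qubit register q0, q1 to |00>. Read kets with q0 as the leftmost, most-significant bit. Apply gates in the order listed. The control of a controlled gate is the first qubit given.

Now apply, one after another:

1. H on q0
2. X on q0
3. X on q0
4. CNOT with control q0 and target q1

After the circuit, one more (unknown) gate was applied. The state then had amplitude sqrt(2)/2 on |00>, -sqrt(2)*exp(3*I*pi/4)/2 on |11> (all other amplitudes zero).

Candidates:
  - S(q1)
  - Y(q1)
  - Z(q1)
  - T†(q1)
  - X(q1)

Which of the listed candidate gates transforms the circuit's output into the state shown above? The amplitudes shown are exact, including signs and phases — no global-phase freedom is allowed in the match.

It was T†(q1) that produced the state shown.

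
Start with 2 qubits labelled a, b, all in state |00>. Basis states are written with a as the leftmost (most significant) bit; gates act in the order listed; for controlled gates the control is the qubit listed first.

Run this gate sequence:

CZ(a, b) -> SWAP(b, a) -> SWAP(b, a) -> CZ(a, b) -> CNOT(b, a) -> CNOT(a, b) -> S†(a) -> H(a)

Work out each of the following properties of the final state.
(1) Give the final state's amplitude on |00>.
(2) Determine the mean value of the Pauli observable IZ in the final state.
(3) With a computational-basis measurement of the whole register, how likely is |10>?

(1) The final state's coefficient on |00> equals sqrt(2)/2.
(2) The expectation value of IZ is 1.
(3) The probability of measuring |10> is 1/2.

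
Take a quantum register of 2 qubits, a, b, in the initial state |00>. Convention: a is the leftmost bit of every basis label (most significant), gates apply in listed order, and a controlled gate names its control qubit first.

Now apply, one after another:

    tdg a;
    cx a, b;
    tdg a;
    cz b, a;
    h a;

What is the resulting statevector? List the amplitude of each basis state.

After the circuit, the state carries amplitude sqrt(2)/2 on |00>, 0 on |01>, sqrt(2)/2 on |10>, 0 on |11>.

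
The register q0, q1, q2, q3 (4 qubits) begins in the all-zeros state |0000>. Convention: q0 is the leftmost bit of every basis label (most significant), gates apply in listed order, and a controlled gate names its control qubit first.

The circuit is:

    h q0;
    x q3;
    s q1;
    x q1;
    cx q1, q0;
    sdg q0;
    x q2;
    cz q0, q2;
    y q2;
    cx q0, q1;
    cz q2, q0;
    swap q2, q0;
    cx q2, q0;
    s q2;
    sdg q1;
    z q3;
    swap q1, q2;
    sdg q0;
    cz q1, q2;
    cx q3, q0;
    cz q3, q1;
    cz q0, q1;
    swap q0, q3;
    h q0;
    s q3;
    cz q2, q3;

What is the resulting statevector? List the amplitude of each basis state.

The final amplitudes are -I/2 on |0011>, 1/2 on |0100>, I/2 on |1011>, -1/2 on |1100>, and 0 on every other basis state.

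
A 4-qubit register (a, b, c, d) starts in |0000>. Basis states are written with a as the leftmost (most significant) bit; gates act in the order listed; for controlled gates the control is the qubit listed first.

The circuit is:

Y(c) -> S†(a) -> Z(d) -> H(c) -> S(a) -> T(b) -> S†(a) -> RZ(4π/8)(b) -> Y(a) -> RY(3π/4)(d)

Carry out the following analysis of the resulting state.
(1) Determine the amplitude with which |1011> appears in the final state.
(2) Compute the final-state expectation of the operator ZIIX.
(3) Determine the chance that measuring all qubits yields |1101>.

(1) The amplitude on |1011> is -sqrt(2*sqrt(2) + 4)*exp(3*I*pi/4)/4.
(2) In the final state, ZIIX has expectation -sqrt(2)/2.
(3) The probability of measuring |1101> is 0.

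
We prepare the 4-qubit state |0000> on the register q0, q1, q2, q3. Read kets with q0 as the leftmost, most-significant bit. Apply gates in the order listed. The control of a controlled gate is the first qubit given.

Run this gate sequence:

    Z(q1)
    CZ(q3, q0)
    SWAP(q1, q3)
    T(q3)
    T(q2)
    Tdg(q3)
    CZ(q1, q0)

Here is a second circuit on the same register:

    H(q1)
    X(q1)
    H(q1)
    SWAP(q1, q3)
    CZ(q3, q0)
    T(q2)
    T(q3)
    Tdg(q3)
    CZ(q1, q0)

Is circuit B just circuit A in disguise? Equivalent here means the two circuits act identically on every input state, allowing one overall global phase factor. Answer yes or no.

No, they are not equivalent — no single phase factor reconciles the two unitaries.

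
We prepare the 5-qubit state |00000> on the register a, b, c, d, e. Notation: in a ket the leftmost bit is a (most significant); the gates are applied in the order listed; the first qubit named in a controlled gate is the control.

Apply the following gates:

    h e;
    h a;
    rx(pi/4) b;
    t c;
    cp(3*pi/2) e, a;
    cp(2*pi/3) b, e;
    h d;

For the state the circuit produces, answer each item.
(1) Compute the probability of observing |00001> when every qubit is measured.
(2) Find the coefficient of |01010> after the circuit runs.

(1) Outcome |00001> occurs with probability sqrt(2)/32 + 1/16.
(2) |01010> carries amplitude -I*sqrt(4 - 2*sqrt(2))/8 in the final state.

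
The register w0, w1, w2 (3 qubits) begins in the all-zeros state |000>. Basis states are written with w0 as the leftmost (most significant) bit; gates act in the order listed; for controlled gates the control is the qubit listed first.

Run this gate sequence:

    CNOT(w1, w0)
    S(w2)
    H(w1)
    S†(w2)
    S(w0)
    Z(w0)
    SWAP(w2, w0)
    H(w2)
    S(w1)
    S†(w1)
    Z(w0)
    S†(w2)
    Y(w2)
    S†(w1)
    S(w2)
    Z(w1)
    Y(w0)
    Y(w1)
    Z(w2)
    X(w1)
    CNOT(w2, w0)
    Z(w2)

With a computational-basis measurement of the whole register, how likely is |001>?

Outcome |001> occurs with probability 1/4.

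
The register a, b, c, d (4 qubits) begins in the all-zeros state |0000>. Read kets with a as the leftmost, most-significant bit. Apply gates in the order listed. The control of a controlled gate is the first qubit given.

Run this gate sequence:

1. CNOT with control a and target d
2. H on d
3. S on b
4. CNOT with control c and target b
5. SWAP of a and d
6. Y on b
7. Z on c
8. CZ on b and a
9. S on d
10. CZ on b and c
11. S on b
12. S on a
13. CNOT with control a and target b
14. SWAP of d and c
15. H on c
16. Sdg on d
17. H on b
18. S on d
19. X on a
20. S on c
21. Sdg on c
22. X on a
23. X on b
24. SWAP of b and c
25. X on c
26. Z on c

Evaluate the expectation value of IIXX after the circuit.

The observable IIXX averages to 0.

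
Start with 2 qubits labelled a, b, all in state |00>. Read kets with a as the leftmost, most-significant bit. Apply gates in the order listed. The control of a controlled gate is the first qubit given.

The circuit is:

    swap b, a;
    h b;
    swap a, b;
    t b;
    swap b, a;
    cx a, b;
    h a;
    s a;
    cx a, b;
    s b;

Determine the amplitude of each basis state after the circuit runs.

After the circuit, the state carries amplitude 1/2 on |00>, I/2 on |01>, I/2 on |10>, -1/2 on |11>.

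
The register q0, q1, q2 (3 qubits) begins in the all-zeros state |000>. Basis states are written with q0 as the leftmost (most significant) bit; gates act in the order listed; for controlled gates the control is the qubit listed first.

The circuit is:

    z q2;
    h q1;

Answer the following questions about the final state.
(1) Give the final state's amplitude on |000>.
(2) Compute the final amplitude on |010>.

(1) |000> carries amplitude sqrt(2)/2 in the final state.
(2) The final state's coefficient on |010> equals sqrt(2)/2.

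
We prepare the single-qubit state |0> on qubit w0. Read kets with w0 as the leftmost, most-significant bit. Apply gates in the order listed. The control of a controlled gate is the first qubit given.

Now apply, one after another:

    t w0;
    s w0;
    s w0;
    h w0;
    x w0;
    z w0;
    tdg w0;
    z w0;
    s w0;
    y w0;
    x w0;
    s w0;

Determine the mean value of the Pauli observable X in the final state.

In the final state, X has expectation sqrt(2)/2.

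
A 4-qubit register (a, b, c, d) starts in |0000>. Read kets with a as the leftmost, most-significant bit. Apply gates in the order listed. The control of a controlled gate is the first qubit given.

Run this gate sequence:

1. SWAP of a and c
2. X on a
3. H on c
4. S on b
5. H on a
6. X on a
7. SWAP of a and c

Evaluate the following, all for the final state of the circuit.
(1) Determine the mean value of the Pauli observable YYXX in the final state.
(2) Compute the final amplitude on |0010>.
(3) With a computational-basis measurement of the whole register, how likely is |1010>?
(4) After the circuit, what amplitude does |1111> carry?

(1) The expectation value of YYXX is 0.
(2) The amplitude on |0010> is 1/2.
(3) A full measurement returns |1010> with probability 1/4.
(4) The amplitude on |1111> is 0.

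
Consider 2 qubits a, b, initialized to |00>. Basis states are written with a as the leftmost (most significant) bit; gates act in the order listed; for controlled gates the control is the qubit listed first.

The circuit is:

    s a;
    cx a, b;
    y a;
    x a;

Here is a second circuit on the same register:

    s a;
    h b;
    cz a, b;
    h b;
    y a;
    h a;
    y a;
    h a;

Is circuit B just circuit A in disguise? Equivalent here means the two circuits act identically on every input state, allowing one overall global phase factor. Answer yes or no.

No: there is an input state on which the two circuits produce genuinely different outputs (not merely differing by a phase).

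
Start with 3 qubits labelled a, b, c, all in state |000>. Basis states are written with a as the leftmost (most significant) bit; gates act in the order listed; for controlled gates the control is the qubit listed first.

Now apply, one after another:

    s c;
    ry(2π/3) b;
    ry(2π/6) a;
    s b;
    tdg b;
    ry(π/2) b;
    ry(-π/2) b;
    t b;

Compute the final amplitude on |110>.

The amplitude on |110> is sqrt(3)*I/4. Key observation: steps 5-8 multiply out to the identity, so the circuit reduces to the remaining gates.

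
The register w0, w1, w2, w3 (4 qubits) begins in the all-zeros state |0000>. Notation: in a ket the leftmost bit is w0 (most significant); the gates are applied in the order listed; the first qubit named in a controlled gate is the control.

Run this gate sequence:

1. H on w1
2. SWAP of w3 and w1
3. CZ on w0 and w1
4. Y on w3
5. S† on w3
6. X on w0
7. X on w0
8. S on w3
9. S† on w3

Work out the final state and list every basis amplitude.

The resulting statevector has amplitude -sqrt(2)*I/2 on |0000>, sqrt(2)/2 on |0001>, and 0 on every other basis state.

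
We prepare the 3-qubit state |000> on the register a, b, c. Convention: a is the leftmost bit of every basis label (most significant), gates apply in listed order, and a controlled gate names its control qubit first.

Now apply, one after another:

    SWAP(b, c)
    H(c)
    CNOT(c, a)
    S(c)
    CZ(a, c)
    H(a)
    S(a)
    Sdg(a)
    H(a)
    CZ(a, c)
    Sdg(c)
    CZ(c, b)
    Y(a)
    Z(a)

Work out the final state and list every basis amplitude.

The resulting statevector has amplitude -sqrt(2)*I/2 on |001>, -sqrt(2)*I/2 on |100>, and 0 on every other basis state. Key observation: steps 4-11 multiply out to the identity, so the circuit reduces to the remaining gates.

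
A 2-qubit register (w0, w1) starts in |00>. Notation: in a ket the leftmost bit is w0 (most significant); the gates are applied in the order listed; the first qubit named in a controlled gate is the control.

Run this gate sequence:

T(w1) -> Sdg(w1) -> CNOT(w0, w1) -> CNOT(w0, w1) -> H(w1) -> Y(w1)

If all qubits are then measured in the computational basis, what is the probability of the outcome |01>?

The probability of measuring |01> is 1/2. Key observation: steps 3-4 multiply out to the identity, so the circuit reduces to the remaining gates.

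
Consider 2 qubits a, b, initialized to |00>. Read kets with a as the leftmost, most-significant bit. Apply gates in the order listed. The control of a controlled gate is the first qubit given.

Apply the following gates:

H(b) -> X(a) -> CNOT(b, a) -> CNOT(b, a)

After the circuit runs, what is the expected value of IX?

In the final state, IX has expectation 1. Key observation: steps 3-4 multiply out to the identity, so the circuit reduces to the remaining gates.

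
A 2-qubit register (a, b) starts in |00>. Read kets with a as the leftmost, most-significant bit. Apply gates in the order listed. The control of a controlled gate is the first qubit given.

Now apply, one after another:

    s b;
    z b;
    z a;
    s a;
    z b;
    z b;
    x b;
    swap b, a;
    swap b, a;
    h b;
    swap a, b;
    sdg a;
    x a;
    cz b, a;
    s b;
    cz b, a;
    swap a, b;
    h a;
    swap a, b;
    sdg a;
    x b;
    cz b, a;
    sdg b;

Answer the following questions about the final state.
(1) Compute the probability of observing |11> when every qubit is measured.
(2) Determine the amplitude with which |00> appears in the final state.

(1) Outcome |11> occurs with probability 1/4. Key observation: steps 8-9 multiply out to the identity, so the circuit reduces to the remaining gates.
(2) The final state's coefficient on |00> equals I/2.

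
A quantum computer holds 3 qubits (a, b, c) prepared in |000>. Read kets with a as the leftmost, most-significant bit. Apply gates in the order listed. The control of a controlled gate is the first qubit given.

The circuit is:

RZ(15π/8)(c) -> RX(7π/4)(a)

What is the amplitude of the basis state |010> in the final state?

The final state's coefficient on |010> equals 0.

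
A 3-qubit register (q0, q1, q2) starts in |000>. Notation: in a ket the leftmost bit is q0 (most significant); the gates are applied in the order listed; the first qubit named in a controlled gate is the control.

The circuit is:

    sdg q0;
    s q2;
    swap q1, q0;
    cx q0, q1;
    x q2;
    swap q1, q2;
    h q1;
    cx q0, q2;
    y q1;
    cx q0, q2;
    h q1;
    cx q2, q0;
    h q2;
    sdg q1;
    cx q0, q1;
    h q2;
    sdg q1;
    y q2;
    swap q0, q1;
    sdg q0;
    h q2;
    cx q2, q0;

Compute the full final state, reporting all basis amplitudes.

The resulting statevector has amplitude -sqrt(2)/2 on |000>, sqrt(2)/2 on |101>, and 0 on every other basis state.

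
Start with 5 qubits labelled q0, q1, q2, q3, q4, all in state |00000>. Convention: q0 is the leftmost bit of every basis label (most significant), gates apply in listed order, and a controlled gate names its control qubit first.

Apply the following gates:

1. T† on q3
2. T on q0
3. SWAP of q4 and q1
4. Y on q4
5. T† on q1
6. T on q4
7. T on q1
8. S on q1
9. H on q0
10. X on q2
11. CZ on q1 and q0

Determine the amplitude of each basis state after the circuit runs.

After the circuit, the state carries amplitude sqrt(2)*exp(3*I*pi/4)/2 on |00101>, sqrt(2)*exp(3*I*pi/4)/2 on |10101>, and 0 on every other basis state.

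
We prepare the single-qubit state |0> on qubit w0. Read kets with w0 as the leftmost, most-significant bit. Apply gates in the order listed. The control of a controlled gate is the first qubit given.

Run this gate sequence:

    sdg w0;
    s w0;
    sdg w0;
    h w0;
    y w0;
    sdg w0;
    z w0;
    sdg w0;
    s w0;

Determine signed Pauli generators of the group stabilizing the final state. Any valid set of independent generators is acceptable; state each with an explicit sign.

The stabilizer group can be generated by -Y, among other valid generating sets.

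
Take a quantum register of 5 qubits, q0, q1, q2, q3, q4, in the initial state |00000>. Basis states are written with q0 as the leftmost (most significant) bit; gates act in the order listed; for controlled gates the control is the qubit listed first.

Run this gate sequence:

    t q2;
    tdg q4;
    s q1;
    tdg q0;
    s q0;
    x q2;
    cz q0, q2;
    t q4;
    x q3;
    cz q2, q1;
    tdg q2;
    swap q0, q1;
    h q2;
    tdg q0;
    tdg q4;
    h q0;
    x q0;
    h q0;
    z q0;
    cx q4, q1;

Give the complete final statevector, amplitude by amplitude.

The final amplitudes are -sqrt(2)*exp(3*I*pi/4)/2 on |00010>, sqrt(2)*exp(3*I*pi/4)/2 on |00110>, and 0 on every other basis state. Key observation: steps 16-19 multiply out to the identity, so the circuit reduces to the remaining gates.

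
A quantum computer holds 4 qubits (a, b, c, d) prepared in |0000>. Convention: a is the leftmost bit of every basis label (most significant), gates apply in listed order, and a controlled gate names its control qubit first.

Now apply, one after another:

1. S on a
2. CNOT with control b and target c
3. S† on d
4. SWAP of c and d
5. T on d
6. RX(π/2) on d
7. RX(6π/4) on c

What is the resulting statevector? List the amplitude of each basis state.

The resulting statevector has amplitude -1/2 on |0000>, I/2 on |0001>, -I/2 on |0010>, -1/2 on |0011>, and 0 on every other basis state.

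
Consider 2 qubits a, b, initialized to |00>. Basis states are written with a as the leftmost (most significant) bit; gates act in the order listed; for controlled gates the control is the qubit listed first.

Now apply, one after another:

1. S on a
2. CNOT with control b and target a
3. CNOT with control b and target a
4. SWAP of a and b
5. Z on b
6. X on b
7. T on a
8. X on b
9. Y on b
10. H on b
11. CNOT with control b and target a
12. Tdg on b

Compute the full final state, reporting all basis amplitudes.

After the circuit, the state carries amplitude sqrt(2)*I/2 on |00>, 0 on |01>, 0 on |10>, -sqrt(2)*exp(I*pi/4)/2 on |11>. Key observation: the block from step 2 through step 3 cancels to the identity and can be dropped.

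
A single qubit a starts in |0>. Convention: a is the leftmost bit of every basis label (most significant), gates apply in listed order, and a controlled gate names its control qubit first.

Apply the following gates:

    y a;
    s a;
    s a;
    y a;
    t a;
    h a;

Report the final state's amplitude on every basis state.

The final amplitudes are -sqrt(2)/2 on |0>, -sqrt(2)/2 on |1>.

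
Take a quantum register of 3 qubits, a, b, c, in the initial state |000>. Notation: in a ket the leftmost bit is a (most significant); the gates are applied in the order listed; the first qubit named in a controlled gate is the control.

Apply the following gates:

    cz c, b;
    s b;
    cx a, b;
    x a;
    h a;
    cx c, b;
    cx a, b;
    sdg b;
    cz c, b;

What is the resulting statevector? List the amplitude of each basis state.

The final amplitudes are sqrt(2)/2 on |000>, sqrt(2)*I/2 on |110>, and 0 on every other basis state.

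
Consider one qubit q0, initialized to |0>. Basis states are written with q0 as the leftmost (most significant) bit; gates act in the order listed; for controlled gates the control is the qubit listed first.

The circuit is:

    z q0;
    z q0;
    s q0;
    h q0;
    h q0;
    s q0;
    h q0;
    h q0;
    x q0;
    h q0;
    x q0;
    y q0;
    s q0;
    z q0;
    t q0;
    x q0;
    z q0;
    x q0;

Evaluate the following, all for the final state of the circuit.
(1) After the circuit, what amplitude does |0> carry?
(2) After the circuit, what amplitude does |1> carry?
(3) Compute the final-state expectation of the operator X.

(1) The final state's coefficient on |0> equals sqrt(2)*I/2.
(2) The final state's coefficient on |1> equals -sqrt(2)*exp(I*pi/4)/2.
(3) The expectation value of X is -sqrt(2)/2.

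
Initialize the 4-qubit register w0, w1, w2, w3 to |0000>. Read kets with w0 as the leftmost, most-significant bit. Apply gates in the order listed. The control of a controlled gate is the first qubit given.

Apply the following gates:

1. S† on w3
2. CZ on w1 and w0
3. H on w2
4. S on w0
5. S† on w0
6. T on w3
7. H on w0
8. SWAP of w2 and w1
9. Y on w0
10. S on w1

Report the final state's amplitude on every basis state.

After the circuit, the state carries amplitude -I/2 on |0000>, 1/2 on |0100>, I/2 on |1000>, -1/2 on |1100>, and 0 on every other basis state. Key observation: the block from step 4 through step 5 cancels to the identity and can be dropped.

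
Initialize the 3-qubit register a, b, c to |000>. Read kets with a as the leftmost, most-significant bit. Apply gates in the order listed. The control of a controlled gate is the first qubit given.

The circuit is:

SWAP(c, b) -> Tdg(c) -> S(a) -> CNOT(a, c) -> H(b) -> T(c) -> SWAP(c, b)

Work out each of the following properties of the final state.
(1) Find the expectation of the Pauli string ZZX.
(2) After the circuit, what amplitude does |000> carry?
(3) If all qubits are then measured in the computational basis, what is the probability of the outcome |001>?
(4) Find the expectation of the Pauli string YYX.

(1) The observable ZZX averages to 1.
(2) The amplitude on |000> is sqrt(2)/2.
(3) Outcome |001> occurs with probability 1/2.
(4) The expectation value of YYX is 0.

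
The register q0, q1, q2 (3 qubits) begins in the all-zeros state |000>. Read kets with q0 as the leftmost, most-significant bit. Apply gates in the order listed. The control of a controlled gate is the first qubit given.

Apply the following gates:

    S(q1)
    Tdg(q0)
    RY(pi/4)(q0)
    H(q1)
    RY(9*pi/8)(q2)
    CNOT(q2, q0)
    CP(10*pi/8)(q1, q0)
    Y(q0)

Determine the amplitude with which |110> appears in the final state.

The amplitude on |110> is -I*sqrt(2*sqrt(2) + 4)*sin(pi/16)/4.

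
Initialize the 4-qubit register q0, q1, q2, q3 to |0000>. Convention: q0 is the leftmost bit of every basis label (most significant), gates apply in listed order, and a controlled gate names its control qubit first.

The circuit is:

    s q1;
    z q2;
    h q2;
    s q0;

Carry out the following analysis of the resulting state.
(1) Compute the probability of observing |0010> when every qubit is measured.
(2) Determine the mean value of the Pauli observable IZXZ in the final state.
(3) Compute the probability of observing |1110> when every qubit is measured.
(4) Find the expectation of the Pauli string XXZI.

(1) Outcome |0010> occurs with probability 1/2.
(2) The observable IZXZ averages to 1.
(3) Outcome |1110> occurs with probability 0.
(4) The observable XXZI averages to 0.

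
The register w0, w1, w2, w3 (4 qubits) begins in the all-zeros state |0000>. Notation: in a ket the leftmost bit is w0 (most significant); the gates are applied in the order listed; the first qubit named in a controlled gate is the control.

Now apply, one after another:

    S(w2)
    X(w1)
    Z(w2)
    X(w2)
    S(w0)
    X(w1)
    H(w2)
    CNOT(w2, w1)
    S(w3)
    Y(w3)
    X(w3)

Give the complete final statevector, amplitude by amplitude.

After the circuit, the state carries amplitude sqrt(2)*I/2 on |0000>, -sqrt(2)*I/2 on |0110>, and 0 on every other basis state.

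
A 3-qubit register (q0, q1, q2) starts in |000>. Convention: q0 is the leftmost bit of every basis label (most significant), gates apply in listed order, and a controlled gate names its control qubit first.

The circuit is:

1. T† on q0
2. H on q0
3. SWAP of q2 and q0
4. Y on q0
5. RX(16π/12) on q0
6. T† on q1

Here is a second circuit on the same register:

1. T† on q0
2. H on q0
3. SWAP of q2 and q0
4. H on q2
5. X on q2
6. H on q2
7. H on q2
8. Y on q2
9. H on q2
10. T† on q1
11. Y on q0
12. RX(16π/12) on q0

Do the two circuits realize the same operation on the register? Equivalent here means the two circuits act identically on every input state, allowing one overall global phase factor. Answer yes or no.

No: there is an input state on which the two circuits produce genuinely different outputs (not merely differing by a phase).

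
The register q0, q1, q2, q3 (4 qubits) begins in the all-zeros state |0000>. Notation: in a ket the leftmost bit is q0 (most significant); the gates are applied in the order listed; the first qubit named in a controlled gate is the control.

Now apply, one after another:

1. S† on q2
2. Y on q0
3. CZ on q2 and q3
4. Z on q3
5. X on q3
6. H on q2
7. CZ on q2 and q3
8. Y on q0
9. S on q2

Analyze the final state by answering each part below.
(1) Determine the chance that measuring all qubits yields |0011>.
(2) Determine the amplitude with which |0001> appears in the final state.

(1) Outcome |0011> occurs with probability 1/2.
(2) The final state's coefficient on |0001> equals sqrt(2)/2.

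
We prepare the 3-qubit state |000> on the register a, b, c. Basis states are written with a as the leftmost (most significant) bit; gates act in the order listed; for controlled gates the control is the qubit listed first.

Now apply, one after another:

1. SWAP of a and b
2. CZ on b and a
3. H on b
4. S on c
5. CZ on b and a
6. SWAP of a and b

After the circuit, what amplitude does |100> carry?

The amplitude on |100> is sqrt(2)/2.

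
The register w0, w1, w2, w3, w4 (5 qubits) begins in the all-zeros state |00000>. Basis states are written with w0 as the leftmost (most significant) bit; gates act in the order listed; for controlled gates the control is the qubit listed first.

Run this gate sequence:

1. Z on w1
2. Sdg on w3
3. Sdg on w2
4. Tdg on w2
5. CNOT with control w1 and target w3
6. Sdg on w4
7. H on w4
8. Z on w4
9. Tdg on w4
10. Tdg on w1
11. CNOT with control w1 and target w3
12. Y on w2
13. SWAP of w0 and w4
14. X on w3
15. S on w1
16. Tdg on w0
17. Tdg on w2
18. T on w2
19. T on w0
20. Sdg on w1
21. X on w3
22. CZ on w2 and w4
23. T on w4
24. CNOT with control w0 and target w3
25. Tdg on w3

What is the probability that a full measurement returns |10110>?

The probability of measuring |10110> is 1/2. Key observation: steps 14-21 multiply out to the identity, so the circuit reduces to the remaining gates.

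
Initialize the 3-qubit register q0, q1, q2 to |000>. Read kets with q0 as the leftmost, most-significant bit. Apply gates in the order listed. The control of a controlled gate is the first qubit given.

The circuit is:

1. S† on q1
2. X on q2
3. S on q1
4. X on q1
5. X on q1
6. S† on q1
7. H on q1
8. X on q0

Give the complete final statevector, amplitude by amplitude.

After the circuit, the state carries amplitude sqrt(2)/2 on |101>, sqrt(2)/2 on |111>, and 0 on every other basis state. Key observation: steps 3-6 multiply out to the identity, so the circuit reduces to the remaining gates.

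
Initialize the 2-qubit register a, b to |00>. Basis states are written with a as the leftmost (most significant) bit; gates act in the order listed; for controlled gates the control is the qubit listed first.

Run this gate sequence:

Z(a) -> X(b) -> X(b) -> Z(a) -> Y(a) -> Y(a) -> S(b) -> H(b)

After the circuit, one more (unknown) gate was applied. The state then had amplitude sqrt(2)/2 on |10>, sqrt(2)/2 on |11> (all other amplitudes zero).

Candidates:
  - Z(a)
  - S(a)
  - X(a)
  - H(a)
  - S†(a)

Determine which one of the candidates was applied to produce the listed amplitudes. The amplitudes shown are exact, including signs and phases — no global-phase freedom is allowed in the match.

The unique candidate consistent with the amplitudes is X(a). Key observation: the block from step 1 through step 4 cancels to the identity and can be dropped.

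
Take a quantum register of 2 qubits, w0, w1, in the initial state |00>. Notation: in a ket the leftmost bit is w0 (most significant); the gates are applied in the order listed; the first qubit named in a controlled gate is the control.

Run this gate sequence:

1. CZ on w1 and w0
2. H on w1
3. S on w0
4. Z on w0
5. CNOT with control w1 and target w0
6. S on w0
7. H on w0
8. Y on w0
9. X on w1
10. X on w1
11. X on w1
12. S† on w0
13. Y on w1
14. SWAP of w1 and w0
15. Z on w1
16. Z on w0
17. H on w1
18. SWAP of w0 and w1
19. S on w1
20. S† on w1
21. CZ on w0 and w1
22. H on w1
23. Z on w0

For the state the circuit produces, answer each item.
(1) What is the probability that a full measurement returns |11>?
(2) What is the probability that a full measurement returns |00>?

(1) A full measurement returns |11> with probability 0.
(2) A full measurement returns |00> with probability 1/2.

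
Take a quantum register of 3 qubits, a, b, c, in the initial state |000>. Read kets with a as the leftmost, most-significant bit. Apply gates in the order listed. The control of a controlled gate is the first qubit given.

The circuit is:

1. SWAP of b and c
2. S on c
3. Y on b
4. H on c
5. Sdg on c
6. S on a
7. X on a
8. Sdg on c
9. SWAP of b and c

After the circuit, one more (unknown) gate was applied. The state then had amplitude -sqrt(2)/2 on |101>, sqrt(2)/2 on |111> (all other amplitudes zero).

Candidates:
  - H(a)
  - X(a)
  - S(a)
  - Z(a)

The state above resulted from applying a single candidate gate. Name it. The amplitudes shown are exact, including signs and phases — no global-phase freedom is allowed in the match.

The unique candidate consistent with the amplitudes is S(a).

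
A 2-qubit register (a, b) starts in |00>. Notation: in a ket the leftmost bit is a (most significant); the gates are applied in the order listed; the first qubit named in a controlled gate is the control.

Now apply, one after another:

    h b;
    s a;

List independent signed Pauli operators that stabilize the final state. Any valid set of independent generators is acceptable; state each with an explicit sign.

The stabilizer group can be generated by +IX, +ZI, among other valid generating sets.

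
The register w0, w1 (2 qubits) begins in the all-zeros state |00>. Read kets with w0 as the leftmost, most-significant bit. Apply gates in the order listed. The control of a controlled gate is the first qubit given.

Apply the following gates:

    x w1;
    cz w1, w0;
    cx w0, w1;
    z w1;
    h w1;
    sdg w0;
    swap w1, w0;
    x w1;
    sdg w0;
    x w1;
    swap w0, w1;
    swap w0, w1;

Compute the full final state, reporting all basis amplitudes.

The resulting statevector has amplitude -sqrt(2)/2 on |00>, 0 on |01>, -sqrt(2)*I/2 on |10>, 0 on |11>. Key observation: the block from step 11 through step 12 cancels to the identity and can be dropped.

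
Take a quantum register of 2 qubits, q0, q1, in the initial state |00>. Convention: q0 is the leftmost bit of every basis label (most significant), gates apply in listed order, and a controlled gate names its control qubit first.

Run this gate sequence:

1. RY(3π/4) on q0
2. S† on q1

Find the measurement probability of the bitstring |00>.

Outcome |00> occurs with probability 1/2 - sqrt(2)/4.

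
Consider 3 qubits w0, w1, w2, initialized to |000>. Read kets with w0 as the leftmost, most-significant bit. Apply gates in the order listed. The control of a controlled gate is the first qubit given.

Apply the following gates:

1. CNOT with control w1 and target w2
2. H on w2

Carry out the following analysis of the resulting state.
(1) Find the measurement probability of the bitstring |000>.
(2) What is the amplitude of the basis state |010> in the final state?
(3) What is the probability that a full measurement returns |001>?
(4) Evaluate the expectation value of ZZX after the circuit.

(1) Outcome |000> occurs with probability 1/2.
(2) The amplitude on |010> is 0.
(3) A full measurement returns |001> with probability 1/2.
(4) In the final state, ZZX has expectation 1.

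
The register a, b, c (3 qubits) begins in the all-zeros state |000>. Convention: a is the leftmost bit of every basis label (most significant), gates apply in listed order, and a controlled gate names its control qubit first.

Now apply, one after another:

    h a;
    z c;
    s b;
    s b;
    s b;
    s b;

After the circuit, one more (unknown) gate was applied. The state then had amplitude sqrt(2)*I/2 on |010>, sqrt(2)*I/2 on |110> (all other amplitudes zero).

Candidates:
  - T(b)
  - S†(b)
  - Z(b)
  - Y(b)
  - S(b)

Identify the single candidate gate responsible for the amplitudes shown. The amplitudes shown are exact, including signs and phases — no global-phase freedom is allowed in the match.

The applied gate was Y(b). Key observation: the block from step 3 through step 6 cancels to the identity and can be dropped.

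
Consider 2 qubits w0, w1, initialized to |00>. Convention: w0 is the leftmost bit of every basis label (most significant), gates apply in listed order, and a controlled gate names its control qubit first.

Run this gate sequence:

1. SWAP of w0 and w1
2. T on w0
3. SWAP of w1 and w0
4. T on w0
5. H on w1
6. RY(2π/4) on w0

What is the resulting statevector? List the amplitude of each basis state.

The resulting statevector has amplitude 1/2 on |00>, 1/2 on |01>, 1/2 on |10>, 1/2 on |11>.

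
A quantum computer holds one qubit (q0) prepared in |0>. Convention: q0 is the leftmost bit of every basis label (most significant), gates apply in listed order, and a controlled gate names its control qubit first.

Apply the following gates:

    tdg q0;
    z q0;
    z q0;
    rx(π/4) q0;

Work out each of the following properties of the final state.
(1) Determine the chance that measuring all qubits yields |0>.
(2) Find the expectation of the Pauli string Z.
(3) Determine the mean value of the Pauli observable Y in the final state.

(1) Outcome |0> occurs with probability sqrt(2)/4 + 1/2.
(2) In the final state, Z has expectation sqrt(2)/2.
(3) The expectation value of Y is -sqrt(2)/2.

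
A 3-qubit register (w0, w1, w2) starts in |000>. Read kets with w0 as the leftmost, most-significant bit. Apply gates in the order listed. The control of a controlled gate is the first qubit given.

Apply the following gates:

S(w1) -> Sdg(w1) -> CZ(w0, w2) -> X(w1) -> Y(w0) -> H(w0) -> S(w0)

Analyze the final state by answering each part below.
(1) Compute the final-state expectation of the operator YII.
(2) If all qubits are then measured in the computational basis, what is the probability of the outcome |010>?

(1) The expectation value of YII is -1. Key observation: steps 1-2 multiply out to the identity, so the circuit reduces to the remaining gates.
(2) A full measurement returns |010> with probability 1/2.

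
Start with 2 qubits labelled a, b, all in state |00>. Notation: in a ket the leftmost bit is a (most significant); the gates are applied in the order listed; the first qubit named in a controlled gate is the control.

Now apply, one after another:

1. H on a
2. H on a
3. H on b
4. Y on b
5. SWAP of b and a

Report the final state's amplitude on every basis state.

After the circuit, the state carries amplitude -sqrt(2)*I/2 on |00>, 0 on |01>, sqrt(2)*I/2 on |10>, 0 on |11>. Key observation: gates 1-2 undo each other exactly, leaving only the rest of the circuit to track.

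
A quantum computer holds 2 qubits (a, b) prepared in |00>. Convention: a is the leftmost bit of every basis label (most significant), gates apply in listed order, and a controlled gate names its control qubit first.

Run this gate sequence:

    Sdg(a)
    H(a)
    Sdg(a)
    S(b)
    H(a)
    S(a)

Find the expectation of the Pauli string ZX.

In the final state, ZX has expectation 0.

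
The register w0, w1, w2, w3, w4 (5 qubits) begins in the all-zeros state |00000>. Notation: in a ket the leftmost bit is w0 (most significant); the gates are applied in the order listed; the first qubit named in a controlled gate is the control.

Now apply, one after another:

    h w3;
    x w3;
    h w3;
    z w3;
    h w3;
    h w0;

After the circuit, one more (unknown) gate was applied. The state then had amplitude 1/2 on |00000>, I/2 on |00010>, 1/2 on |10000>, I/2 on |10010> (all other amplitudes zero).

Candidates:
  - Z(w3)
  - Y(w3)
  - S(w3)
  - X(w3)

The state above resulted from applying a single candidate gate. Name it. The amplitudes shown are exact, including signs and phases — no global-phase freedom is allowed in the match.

The applied gate was S(w3). Key observation: gates 1-4 undo each other exactly, leaving only the rest of the circuit to track.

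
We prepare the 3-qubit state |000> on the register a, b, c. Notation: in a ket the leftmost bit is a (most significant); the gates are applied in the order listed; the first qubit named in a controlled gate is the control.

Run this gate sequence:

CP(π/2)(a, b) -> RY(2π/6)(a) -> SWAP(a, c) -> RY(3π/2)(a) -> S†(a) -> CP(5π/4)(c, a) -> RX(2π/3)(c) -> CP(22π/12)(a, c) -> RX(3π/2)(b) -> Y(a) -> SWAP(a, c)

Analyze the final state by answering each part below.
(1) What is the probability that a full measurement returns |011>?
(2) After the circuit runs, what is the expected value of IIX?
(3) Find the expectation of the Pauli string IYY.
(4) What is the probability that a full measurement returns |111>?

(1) A full measurement returns |011> with probability 3/32.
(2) The expectation value of IIX is -3*sqrt(3)/32 - sqrt(6)/16 - 3/32 - sqrt(2)/32.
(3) The observable IYY averages to -sqrt(2)/4 + sqrt(6)/32 + 3/32 + 9*sqrt(3)/32.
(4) The probability of measuring |111> is 5/32.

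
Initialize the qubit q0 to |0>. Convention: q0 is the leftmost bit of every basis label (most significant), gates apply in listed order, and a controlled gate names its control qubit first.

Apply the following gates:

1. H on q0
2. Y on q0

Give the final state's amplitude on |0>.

The final state's coefficient on |0> equals -sqrt(2)*I/2.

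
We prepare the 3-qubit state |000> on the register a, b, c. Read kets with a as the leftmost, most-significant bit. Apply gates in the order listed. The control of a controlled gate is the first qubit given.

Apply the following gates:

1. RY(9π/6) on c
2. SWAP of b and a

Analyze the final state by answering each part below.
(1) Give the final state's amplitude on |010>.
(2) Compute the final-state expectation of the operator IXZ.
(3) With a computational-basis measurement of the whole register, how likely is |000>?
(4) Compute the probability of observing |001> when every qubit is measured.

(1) The amplitude on |010> is 0.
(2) The observable IXZ averages to 0.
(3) A full measurement returns |000> with probability 1/2.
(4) The probability of measuring |001> is 1/2.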